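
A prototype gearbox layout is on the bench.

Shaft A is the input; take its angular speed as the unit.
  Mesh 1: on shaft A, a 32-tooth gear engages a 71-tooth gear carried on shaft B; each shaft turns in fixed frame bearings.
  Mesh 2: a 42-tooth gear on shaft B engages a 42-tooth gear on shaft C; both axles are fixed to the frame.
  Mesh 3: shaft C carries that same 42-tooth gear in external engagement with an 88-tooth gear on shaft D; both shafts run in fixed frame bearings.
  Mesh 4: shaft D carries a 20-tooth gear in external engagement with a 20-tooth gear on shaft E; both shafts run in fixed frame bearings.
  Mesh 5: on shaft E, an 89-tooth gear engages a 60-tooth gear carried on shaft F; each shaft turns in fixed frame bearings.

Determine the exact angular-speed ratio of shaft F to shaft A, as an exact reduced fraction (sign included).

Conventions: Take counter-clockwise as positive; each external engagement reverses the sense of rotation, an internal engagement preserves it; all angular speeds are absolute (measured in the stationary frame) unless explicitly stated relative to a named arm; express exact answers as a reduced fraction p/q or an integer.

-1246/3905

class = fixed-axis compound train [5 meshes; 5 ratios multiply, 5 sense flips]
mesh 1 [32T→71T]: running ratio 32/71, sense −
mesh 2 [42T→42T]: running ratio 32/71, sense +
mesh 3 [42T→88T]: running ratio 168/781, sense −
mesh 4 [20T→20T]: running ratio 168/781, sense +
mesh 5 [89T→60T]: running ratio 1246/3905, sense −
ω_out/ω_in = -1246/3905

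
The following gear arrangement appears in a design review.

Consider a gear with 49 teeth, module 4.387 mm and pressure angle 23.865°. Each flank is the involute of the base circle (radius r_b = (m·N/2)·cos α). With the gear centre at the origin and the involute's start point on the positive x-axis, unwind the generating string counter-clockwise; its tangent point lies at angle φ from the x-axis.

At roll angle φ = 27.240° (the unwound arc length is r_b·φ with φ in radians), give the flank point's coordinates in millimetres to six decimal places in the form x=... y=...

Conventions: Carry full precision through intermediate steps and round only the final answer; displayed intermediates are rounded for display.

x=108.780626 y=3.441929

class = single-mesh tooth geometry [base-circle involute, m = 4.387, 49T]
pitch radius r_p = m·N/2 = 4.387·49/2 = 107.481500
base radius r_b = r_p·cos α = 107.481500·cos 23.865° = 98.291968
roll angle φ = 27.240° = 0.47542769 rad
x = r_b·(cos φ + φ·sin φ) = 108.780626
y = r_b·(sin φ − φ·cos φ) = 3.441929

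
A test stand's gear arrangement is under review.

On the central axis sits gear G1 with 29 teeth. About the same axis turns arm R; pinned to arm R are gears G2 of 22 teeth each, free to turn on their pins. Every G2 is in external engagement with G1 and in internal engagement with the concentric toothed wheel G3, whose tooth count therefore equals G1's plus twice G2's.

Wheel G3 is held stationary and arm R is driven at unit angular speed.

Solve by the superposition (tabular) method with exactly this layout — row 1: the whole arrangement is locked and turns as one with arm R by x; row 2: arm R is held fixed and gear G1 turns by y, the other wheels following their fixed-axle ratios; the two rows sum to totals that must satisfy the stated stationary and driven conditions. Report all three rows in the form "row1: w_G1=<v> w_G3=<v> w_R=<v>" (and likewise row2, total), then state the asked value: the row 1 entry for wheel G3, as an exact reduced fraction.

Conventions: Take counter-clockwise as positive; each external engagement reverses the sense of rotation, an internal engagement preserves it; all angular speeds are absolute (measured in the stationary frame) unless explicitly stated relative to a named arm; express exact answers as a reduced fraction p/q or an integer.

row1: w_G1=1 w_G3=1 w_R=1
row2: w_G1=73/29 w_G3=-1 w_R=0
total: w_G1=102/29 w_G3=0 w_R=1
asked value: 1

planetary set (29T centre, 22T on arm, 73T internal) — Willis relation
superposition row 1 [locked train]: every member turns x
row 2: sun turns y, ring = −(29/73)·y, arm 0
boundary: total ω_ring = x − (29/73)·y = 0 and total ω_arm = x = 1  ⇒  y = 73/29, x = 1
row 2 ring = −(29/73)·73/29 = -1
totals (row 1 + row 2): sun 1 + 73/29 = 102/29, ring 1 + (-1) = 0, arm 1 + 0 = 1
asked cell (row1, ring) = 1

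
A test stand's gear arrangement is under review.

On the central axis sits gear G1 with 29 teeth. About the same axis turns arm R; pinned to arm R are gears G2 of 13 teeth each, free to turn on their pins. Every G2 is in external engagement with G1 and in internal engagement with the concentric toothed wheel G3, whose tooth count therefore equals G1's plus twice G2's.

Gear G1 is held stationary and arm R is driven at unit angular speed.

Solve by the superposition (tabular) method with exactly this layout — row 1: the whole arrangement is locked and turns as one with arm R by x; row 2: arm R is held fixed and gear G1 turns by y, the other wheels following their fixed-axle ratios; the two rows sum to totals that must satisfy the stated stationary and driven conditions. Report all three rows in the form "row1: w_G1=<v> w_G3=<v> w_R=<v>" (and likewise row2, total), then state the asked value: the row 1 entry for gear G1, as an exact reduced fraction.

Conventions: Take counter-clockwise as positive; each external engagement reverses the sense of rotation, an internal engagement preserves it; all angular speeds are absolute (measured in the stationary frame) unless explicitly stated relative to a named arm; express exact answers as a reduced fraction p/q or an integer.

recognized (axles ride arm R): planetary set, 29/13/55 teeth
row 1: whole set turns with the arm by x
superposition row 2 [arm held]: sun y, ring −(29/55)·y, arm 0
boundary: total ω_sun = x + y = 0 and total ω_arm = x = 1  ⇒  y = -1, x = 1
row 2 ring = −(29/55)·(-1) = 29/55
totals (row 1 + row 2): sun 1 + (-1) = 0, ring 1 + 29/55 = 84/55, arm 1 + 0 = 1
asked cell (row1, sun) = 1

row1: w_G1=1 w_G3=1 w_R=1
row2: w_G1=-1 w_G3=29/55 w_R=0
total: w_G1=0 w_G3=84/55 w_R=1
asked value: 1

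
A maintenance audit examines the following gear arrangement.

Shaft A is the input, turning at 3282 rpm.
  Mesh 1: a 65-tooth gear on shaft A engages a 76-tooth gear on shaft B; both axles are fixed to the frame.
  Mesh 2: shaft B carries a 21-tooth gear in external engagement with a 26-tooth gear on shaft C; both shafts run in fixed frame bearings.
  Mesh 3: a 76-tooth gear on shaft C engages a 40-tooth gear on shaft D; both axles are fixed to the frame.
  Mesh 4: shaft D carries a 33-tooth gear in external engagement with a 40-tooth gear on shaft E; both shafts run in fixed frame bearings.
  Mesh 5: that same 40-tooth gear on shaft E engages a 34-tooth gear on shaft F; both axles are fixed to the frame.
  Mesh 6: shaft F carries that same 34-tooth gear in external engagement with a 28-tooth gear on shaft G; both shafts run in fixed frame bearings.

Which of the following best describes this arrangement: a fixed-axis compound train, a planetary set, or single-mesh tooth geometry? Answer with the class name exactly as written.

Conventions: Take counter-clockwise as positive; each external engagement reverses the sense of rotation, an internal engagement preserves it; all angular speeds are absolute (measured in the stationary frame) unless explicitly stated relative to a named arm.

fixed-axis compound train

recognized (7 fixed axles, 6 meshes): fixed-axis compound train
classification: fixed-axis compound train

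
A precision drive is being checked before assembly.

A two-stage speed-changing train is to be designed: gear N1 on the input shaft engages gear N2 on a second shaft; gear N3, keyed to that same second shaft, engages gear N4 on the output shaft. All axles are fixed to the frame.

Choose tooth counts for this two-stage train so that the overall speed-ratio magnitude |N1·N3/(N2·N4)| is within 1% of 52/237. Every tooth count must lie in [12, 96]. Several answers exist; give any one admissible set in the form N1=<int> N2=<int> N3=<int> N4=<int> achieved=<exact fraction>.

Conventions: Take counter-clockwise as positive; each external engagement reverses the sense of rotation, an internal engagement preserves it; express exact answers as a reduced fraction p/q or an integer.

N1=13 N2=12 N3=16 N4=79 achieved=52/237

design class (target 52/237): fixed-axis compound train
target = 52/237 in lowest terms: an exact hit needs N1·N3 = k·52 and N2·N4 = k·237 for one integer k, every count in [12, 96]; additionally prefer no 1:1 stage (N1 ≠ N2, N3 ≠ N4)
k = 1…3: no 1:1-free in-range split of k·52 and k·237 into factor pairs; take k = 4
k = 4: N1·N3 = 208 = 13·16, N2·N4 = 948 = 12·79
achieved = 13·16/(12·79) = 52/237; |achieved − target| = 0 ≤ 13/5925 ✓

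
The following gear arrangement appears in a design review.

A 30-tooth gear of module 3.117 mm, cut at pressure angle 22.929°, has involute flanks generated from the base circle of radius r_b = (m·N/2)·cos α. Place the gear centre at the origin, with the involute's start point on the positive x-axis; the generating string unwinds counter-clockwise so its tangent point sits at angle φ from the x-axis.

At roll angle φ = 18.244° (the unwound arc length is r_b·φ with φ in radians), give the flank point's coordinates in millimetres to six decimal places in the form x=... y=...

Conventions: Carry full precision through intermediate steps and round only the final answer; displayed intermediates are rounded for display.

recognized (one wheel, involute flank): single-mesh tooth geometry, m = 3.117, N = 30
pitch radius r_p = m·N/2 = 3.117·30/2 = 46.755000
base radius r_b = r_p·cos α = 46.755000·cos 22.929° = 43.060810
roll angle φ = 18.244° = 0.31841787 rad
x = r_b·(cos φ + φ·sin φ) = 45.188754
y = r_b·(sin φ − φ·cos φ) = 0.458716

x=45.188754 y=0.458716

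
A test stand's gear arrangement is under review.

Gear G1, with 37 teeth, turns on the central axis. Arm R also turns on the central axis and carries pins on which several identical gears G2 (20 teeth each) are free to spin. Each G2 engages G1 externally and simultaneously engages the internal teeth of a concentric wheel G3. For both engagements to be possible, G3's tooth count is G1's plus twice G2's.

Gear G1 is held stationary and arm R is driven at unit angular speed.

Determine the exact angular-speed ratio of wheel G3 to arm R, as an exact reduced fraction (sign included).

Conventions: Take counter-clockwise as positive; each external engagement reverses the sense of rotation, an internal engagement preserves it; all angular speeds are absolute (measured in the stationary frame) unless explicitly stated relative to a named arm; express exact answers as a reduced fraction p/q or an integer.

114/77

recognized (axles ride arm R): planetary set, 37/20/77 teeth
ring teeth: 37 + 2·20 = 77
37(ω_sun−ω_arm) = −77(ω_ring−ω_arm),  ω_sun = 0, ω_arm = 1
ω_ring = 1 − (37/77)(0−1) = 114/77
ω_out/ω_in = 114/77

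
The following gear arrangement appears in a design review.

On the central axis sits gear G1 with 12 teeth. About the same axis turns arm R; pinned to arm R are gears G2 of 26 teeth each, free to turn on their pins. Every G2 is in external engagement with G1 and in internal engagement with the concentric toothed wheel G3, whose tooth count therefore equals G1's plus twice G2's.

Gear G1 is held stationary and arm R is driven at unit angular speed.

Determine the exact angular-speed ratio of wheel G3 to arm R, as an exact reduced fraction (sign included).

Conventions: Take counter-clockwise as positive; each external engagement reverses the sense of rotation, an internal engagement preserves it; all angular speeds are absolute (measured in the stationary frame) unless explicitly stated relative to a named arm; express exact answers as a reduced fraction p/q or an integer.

planetary set (12T centre, 26T on arm, 64T internal) — Willis relation
ring teeth: 12 + 2·26 = 64
12(ω_sun−ω_arm) = −64(ω_ring−ω_arm),  ω_sun = 0, ω_arm = 1
ω_ring = 1 − (12/64)(0−1) = 19/16
ω_out/ω_in = 19/16

19/16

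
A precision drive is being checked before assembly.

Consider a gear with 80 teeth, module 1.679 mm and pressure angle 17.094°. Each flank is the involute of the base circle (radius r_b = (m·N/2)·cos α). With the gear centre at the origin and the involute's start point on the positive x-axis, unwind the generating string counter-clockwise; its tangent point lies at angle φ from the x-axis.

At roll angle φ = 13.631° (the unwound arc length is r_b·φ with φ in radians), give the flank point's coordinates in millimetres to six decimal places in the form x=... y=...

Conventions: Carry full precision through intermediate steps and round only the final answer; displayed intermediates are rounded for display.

recognized (one wheel, involute flank): single-mesh tooth geometry, m = 1.679, N = 80
pitch radius r_p = m·N/2 = 1.679·80/2 = 67.160000
base radius r_b = r_p·cos α = 67.160000·cos 17.094° = 64.193127
roll angle φ = 13.631° = 0.23790583 rad
x = r_b·(cos φ + φ·sin φ) = 65.984141
y = r_b·(sin φ − φ·cos φ) = 0.286499

x=65.984141 y=0.286499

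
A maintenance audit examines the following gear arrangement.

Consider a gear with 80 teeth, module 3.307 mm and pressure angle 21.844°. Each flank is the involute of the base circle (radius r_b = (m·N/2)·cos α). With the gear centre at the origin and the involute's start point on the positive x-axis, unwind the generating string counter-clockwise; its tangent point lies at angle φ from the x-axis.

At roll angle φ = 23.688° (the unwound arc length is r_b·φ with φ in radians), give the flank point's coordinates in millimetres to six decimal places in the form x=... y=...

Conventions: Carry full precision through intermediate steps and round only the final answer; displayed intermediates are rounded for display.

x=132.831610 y=2.843089

topology: single-mesh involute geometry — m = 3.307, N = 80
pitch radius r_p = m·N/2 = 3.307·80/2 = 132.280000
base radius r_b = r_p·cos α = 132.280000·cos 21.844° = 122.782344
roll angle φ = 23.688° = 0.41343359 rad
x = r_b·(cos φ + φ·sin φ) = 132.831610
y = r_b·(sin φ − φ·cos φ) = 2.843089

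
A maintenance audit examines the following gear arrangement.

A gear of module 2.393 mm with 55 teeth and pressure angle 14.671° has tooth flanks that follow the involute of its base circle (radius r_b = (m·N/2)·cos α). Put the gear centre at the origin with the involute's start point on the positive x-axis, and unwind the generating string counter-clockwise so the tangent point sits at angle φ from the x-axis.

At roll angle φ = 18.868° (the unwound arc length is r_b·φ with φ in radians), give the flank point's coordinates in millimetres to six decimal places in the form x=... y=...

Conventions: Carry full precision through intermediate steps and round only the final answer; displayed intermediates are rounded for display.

x=67.020779 y=0.749637

recognized (one wheel, involute flank): single-mesh tooth geometry, m = 2.393, N = 55
pitch radius r_p = m·N/2 = 2.393·55/2 = 65.807500
base radius r_b = r_p·cos α = 65.807500·cos 14.671° = 63.661917
roll angle φ = 18.868° = 0.32930872 rad
x = r_b·(cos φ + φ·sin φ) = 67.020779
y = r_b·(sin φ − φ·cos φ) = 0.749637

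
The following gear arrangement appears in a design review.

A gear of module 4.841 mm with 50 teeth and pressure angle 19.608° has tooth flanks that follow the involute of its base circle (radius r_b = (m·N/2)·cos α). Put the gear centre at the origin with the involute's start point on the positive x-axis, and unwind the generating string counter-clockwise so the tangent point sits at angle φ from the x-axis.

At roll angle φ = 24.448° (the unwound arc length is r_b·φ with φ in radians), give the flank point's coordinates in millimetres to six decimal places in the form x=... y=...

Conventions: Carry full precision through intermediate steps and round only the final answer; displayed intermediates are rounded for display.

x=123.917860 y=2.898971

single-mesh involute tooth geometry (50T wheel at module 4.841)
pitch radius r_p = m·N/2 = 4.841·50/2 = 121.025000
base radius r_b = r_p·cos α = 121.025000·cos 19.608° = 114.006834
roll angle φ = 24.448° = 0.42669810 rad
x = r_b·(cos φ + φ·sin φ) = 123.917860
y = r_b·(sin φ − φ·cos φ) = 2.898971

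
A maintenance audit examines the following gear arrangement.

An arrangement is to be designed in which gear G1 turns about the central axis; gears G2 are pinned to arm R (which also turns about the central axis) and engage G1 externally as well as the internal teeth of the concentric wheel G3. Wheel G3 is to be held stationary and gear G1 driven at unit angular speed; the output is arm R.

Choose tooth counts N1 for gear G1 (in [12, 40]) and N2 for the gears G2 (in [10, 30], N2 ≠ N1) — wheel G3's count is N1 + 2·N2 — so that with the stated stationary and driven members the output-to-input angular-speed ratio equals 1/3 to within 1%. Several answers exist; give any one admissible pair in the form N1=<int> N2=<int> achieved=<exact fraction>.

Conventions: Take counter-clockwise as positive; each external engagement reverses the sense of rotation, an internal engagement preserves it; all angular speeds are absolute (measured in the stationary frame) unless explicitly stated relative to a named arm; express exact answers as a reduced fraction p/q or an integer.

N1=20 N2=10 achieved=1/3

topology: planetary set — design target 1/3, arm = carrier (Willis)
Willis with ω_ring = 0: ω_arm/ω_sun = N1/(N1+N3); set equal to 1/3  ⇒  N3/N1 = 1/(1/3) − 1 = 2
N3 = N1 + 2·N2  ⇒  N2/N1 = (N3/N1 − 1)/2 = (2 − 1)/2 = 1/2
smallest multiple with N1 ≥ 12 and N2 ≥ 10: k = 10  ⇒  N1 = 10·2 = 20, N2 = 10·1 = 10 (N1 ≤ 40, N2 ≤ 30, N2 ≠ N1 ✓), N3 = 20 + 2·10 = 40
check: N1/(N1+N3) with N1 = 20, N3 = 40 gives 1/3; |achieved − target| = 0 ≤ 1/300 ✓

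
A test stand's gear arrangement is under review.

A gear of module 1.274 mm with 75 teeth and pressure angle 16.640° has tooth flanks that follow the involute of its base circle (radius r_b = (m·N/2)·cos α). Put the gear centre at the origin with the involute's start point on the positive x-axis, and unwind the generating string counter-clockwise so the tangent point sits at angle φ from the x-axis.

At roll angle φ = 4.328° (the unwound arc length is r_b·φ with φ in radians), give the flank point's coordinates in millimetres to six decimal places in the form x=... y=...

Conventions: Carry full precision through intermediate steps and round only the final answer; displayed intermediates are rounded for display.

recognized (one wheel, involute flank): single-mesh tooth geometry, m = 1.274, N = 75
pitch radius r_p = m·N/2 = 1.274·75/2 = 47.775000
base radius r_b = r_p·cos α = 47.775000·cos 16.640° = 45.774321
roll angle φ = 4.328° = 0.07553785 rad
x = r_b·(cos φ + φ·sin φ) = 45.904728
y = r_b·(sin φ − φ·cos φ) = 0.006573

x=45.904728 y=0.006573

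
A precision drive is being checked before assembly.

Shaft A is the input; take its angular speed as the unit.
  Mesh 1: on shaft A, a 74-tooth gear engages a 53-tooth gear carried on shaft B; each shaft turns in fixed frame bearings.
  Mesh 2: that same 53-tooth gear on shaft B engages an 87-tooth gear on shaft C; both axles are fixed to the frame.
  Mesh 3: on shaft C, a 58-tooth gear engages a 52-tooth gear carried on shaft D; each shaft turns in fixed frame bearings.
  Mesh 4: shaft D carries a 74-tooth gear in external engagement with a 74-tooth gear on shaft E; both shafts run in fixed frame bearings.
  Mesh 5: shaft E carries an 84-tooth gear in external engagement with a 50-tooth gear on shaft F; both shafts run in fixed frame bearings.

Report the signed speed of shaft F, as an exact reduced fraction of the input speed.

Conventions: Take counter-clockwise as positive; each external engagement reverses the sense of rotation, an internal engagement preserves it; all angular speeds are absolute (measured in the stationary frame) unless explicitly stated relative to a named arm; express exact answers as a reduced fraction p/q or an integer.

5-mesh fixed-axis compound train (all bearings frame-fixed)
mesh 1 [74T→53T]: |ω|/ω_in = 1×74/53 = 74/53, sense flips to −
mesh 2 [53T→87T]: |ω|/ω_in = (74/53)×53/87 = 74/87, sense flips to +
mesh 3 [58T→52T]: |ω|/ω_in = (74/87)×58/52 = 37/39, sense flips to −
mesh 4 [74T→74T]: |ω|/ω_in = (37/39)×74/74 = 37/39, sense flips to +
mesh 5 [84T→50T]: |ω|/ω_in = (37/39)×84/50 = 518/325, sense flips to −
signed output speed (× input speed) = -518/325

-518/325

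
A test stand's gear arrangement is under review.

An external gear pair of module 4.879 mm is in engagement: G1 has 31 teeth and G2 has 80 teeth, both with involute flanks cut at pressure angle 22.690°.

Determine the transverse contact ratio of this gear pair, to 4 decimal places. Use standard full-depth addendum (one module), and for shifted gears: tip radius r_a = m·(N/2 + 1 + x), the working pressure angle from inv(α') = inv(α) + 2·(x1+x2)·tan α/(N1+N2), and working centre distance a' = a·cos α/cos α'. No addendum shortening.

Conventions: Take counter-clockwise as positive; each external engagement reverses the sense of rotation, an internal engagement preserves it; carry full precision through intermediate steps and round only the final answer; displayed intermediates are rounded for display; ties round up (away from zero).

recognized (one external pair, fixed centres): single-mesh tooth geometry, m = 4.879, N1 = 31, N2 = 80
base radii: r_b1 = 69.771574, r_b2 = 180.055675
tip radii: r_a1 = 80.503500, r_a2 = 200.039000
no profile shift: α' = α, a' = a
action lengths: √(r_a1²−r_b1²) = 40.158946, √(r_a2²−r_b2²) = 87.152483
base pitch p_b = π·m·cos α = 14.141540
CR = (40.158946 + 87.152483 − 270.784500·sin 22.69000°)/14.141540 = 1.616348
contact ratio ≈ 1.6163

1.6163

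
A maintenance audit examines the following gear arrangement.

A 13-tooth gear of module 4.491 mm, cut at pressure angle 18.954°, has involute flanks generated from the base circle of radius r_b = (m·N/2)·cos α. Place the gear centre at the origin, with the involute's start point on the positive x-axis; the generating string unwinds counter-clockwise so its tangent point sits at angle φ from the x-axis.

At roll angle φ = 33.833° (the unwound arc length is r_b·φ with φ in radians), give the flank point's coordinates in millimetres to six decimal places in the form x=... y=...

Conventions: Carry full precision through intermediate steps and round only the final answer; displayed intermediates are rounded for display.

recognized (one wheel, involute flank): single-mesh tooth geometry, m = 4.491, N = 13
pitch radius r_p = m·N/2 = 4.491·13/2 = 29.191500
base radius r_b = r_p·cos α = 29.191500·cos 18.954° = 27.608727
roll angle φ = 33.833° = 0.59049725 rad
x = r_b·(cos φ + φ·sin φ) = 32.010594
y = r_b·(sin φ − φ·cos φ) = 1.829613

x=32.010594 y=1.829613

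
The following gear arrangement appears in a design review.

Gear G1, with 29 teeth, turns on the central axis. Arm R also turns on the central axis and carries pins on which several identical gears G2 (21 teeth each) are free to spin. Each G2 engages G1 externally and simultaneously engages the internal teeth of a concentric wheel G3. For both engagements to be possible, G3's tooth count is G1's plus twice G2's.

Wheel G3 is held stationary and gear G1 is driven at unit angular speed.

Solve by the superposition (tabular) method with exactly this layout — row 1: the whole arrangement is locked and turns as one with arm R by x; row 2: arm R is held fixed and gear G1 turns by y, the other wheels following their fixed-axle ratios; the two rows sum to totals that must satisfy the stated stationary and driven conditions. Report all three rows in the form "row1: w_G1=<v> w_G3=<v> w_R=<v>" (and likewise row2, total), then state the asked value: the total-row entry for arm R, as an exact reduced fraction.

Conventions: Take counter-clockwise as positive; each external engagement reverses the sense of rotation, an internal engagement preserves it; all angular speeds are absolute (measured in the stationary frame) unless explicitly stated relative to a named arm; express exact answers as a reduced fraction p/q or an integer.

row1: w_G1=29/100 w_G3=29/100 w_R=29/100
row2: w_G1=71/100 w_G3=-29/100 w_R=0
total: w_G1=1 w_G3=0 w_R=29/100
asked value: 29/100

recognized (axles ride arm R): planetary set, 29/21/71 teeth
row 1: whole set turns with the arm by x
superposition row 2 [arm held]: sun y, ring −(29/71)·y, arm 0
boundary: total ω_ring = x − (29/71)·y = 0 and total ω_sun = x + y = 1  ⇒  y = 71/100, x = 29/100
row 2 ring = −(29/71)·71/100 = -29/100
totals (row 1 + row 2): sun 29/100 + 71/100 = 1, ring 29/100 + (-29/100) = 0, arm 29/100 + 0 = 29/100
asked cell (total, arm) = 29/100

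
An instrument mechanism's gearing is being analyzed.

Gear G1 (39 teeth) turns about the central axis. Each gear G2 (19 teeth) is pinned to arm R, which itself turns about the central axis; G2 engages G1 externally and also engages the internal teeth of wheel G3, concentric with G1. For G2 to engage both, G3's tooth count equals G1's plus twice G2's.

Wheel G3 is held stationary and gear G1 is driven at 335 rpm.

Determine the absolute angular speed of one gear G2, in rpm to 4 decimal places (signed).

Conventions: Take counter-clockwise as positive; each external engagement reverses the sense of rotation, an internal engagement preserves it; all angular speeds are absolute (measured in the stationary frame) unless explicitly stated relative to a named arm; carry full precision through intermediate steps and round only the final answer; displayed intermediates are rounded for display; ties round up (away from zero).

-343.8158 rpm

recognized (axles ride arm R): planetary set, 39/19/77 teeth
normalise by the input: solve with ω_sun = 1, then scale by 335 rpm
ring teeth: 39 + 2·19 = 77
39(ω_sun−ω_arm) = −77(ω_ring−ω_arm),  ω_ring = 0, ω_sun = 1
39(1−ω_arm) = −77(0−ω_arm)  ⇒  116·ω_arm = 39  ⇒  ω_arm = 39/116
sun–planet mesh: 39·(1−39/116) = −19·(ω_p−ω_arm)  ⇒  ω_p−ω_arm = -3003/2204
ω_p = 39/116 − 3003/2204 = -39/38
scale: ω_p = -39/38 × 335 rpm = -343.8158 rpm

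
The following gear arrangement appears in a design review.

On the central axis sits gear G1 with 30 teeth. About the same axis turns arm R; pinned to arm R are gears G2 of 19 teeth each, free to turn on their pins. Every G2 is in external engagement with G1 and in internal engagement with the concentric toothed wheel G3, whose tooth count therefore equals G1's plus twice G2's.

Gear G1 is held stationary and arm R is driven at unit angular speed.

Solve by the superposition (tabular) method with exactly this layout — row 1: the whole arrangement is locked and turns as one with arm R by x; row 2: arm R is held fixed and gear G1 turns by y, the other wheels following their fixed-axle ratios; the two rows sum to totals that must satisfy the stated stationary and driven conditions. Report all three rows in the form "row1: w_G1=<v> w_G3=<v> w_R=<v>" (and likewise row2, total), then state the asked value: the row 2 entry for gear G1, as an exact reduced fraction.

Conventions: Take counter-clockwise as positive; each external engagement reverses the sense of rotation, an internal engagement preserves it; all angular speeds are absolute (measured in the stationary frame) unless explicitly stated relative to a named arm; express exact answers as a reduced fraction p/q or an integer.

row1: w_G1=1 w_G3=1 w_R=1
row2: w_G1=-1 w_G3=15/34 w_R=0
total: w_G1=0 w_G3=49/34 w_R=1
asked value: -1

class = planetary set [G3 = 30+2·19 = 68; Willis about the carrier]
row 1: whole set turns with the arm by x
superposition row 2 [arm held]: sun y, ring −(30/68)·y, arm 0
boundary: total ω_sun = x + y = 0 and total ω_arm = x = 1  ⇒  y = -1, x = 1
row 2 ring = −(30/68)·(-1) = 15/34
totals (row 1 + row 2): sun 1 + (-1) = 0, ring 1 + 15/34 = 49/34, arm 1 + 0 = 1
asked cell (row2, sun) = -1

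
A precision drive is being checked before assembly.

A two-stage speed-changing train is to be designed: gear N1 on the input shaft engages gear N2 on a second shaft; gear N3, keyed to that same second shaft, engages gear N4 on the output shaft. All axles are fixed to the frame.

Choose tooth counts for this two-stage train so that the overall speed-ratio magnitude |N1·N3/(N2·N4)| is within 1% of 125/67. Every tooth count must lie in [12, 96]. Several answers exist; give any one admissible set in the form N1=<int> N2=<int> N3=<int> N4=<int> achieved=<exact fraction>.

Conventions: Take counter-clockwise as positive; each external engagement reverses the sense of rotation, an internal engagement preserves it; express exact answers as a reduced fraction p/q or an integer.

N1=20 N2=12 N3=75 N4=67 achieved=125/67

class = fixed-axis compound train [2-stage, 125/67 wanted]
target = 125/67 in lowest terms: an exact hit needs N1·N3 = k·125 and N2·N4 = k·67 for one integer k, every count in [12, 96]; additionally prefer no 1:1 stage (N1 ≠ N2, N3 ≠ N4)
k = 1…11: no 1:1-free in-range split of k·125 and k·67 into factor pairs; take k = 12
k = 12: N1·N3 = 1500 = 20·75, N2·N4 = 804 = 12·67
achieved = 20·75/(12·67) = 125/67; |achieved − target| = 0 ≤ 5/268 ✓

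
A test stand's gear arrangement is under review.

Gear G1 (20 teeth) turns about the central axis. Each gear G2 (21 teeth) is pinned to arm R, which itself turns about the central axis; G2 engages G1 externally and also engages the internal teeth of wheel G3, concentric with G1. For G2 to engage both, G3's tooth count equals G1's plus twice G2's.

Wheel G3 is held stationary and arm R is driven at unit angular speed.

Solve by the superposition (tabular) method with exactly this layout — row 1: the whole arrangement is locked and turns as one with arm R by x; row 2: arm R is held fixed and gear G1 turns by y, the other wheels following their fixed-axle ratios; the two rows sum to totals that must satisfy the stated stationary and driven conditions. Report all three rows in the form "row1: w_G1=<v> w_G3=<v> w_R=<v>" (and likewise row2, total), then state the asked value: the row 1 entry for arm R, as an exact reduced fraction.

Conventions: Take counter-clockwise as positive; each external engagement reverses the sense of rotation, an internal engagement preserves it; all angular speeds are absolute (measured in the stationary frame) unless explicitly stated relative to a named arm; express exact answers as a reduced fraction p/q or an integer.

recognized (axles ride arm R): planetary set, 20/21/62 teeth
row 1 — lock + rotate with arm: ω_sun = ω_ring = ω_arm = x
row 2 — arm fixed, fixed-axis ratios: sun y, ring −(20/62)·y, arm 0
boundary: total ω_ring = x − (20/62)·y = 0 and total ω_arm = x = 1  ⇒  y = 31/10, x = 1
row 2 ring = −(20/62)·31/10 = -1
totals (row 1 + row 2): sun 1 + 31/10 = 41/10, ring 1 + (-1) = 0, arm 1 + 0 = 1
asked cell (row1, arm) = 1

row1: w_G1=1 w_G3=1 w_R=1
row2: w_G1=31/10 w_G3=-1 w_R=0
total: w_G1=41/10 w_G3=0 w_R=1
asked value: 1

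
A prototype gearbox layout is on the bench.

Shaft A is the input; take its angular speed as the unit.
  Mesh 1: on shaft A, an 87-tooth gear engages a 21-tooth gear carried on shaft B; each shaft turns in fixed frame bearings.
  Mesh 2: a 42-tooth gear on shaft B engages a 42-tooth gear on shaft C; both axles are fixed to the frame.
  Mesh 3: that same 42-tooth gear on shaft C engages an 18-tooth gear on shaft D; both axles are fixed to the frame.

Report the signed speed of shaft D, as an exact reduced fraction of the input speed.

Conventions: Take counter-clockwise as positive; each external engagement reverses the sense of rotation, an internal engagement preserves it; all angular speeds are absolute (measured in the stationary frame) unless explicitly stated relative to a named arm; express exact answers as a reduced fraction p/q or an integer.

-29/3

3-mesh fixed-axis compound train (all bearings frame-fixed)
mesh 1 [87T→21T]: |ω|/ω_in = 1×87/21 = 29/7, sense flips to −
mesh 2 [42T→42T]: |ω|/ω_in = (29/7)×42/42 = 29/7, sense flips to +
mesh 3 [42T→18T]: |ω|/ω_in = (29/7)×42/18 = 29/3, sense flips to −
signed output speed (× input speed) = -29/3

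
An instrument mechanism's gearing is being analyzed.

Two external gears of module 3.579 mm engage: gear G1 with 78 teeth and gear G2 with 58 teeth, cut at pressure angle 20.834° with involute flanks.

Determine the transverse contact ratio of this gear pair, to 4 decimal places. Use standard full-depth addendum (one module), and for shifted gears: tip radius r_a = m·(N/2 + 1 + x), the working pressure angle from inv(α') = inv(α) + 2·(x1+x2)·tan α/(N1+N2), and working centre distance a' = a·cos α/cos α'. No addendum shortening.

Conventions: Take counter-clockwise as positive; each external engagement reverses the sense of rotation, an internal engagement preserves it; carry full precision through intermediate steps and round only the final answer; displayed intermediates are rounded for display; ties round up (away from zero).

class = single-mesh tooth geometry [involute pair 78T × 58T, m = 3.579]
base radii: r_b1 = 130.454467, r_b2 = 97.004603
tip radii: r_a1 = 143.160000, r_a2 = 107.370000
no profile shift: α' = α, a' = a
action lengths: √(r_a1²−r_b1²) = 58.961155, √(r_a2²−r_b2²) = 46.026338
base pitch p_b = π·m·cos α = 10.508584
CR = (58.961155 + 46.026338 − 243.372000·sin 20.83400°)/10.508584 = 1.753748
contact ratio ≈ 1.7537

1.7537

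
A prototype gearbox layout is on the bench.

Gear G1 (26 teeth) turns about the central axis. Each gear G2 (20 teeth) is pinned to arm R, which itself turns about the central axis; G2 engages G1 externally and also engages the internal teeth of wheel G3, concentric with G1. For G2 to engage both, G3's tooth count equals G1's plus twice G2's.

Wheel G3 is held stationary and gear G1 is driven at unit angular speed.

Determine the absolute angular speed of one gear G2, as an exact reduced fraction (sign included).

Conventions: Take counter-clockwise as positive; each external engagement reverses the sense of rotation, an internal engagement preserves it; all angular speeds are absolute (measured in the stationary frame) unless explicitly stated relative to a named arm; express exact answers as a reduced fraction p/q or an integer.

-13/20

recognized (axles ride arm R): planetary set, 26/20/66 teeth
ring teeth: 26 + 2·20 = 66
26(ω_sun−ω_arm) = −66(ω_ring−ω_arm),  ω_ring = 0, ω_sun = 1
26(1−ω_arm) = −66(0−ω_arm)  ⇒  92·ω_arm = 26  ⇒  ω_arm = 13/46
sun–planet mesh: 26·(1−13/46) = −20·(ω_p−ω_arm)  ⇒  ω_p−ω_arm = -429/460
ω_p = 13/46 − 429/460 = -13/20
exact speed ratio = -13/20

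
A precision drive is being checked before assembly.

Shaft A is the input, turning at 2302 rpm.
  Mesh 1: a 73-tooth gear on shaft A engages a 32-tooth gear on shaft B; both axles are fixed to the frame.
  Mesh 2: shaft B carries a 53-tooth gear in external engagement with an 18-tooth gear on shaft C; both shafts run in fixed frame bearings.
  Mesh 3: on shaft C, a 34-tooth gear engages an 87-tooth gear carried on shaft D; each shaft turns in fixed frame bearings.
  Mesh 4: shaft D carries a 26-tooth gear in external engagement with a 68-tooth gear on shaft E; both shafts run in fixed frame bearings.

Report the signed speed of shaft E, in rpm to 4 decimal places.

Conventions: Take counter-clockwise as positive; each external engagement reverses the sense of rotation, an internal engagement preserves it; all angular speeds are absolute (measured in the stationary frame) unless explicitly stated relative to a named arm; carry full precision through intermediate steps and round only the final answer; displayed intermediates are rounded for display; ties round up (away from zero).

class = fixed-axis compound train [4 meshes; 4 ratios multiply, 4 sense flips]
mesh 1 [73T→32T]: ω = 2302.0000×73/32 = 5251.4375 rpm, sense flips to −
mesh 2 [53T→18T]: ω = 5251.4375×53/18 = 15462.5660 rpm, sense flips to +
mesh 3 [34T→87T]: ω = 15462.5660×34/87 = 6042.8419 rpm, sense flips to −
mesh 4 [26T→68T]: ω = 6042.8419×26/68 = 2310.4984 rpm, sense flips to +
signed output speed = +2310.4984 rpm

+2310.4984 rpm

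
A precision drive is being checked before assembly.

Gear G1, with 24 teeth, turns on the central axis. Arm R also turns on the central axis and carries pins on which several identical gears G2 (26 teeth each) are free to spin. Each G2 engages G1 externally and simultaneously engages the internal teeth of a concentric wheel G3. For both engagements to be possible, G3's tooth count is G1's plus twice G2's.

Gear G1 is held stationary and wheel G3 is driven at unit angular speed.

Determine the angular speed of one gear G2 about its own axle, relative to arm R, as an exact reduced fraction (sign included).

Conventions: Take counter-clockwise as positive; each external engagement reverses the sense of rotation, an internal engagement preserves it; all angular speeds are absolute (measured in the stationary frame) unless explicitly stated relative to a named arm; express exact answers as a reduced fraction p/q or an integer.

228/325

recognized (axles ride arm R): planetary set, 24/26/76 teeth
ring teeth: 24 + 2·26 = 76
24(ω_sun−ω_arm) = −76(ω_ring−ω_arm),  ω_sun = 0, ω_ring = 1
24(0−ω_arm) = −76(1−ω_arm)  ⇒  100·ω_arm = 76  ⇒  ω_arm = 19/25
sun–planet mesh: 24·(0−19/25) = −26·(ω_p−ω_arm)  ⇒  ω_p−ω_arm = 228/325
exact speed ratio = 228/325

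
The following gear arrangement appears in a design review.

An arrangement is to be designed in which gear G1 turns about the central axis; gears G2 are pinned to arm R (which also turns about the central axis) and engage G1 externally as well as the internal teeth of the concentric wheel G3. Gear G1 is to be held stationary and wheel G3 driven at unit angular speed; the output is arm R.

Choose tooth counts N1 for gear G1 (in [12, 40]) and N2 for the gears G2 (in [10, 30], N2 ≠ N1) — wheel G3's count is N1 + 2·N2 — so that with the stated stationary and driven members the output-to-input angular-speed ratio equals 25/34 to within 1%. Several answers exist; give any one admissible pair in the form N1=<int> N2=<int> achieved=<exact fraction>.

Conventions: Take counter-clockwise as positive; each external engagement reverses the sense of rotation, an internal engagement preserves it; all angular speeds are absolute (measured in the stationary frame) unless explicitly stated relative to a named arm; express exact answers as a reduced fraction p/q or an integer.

N1=18 N2=16 achieved=25/34

design class (target 25/34): planetary set
Willis with ω_sun = 0: ω_arm/ω_ring = N3/(N1+N3); set equal to 25/34  ⇒  N3/N1 = (25/34)/(1 − 25/34) = 25/9
N3 = N1 + 2·N2  ⇒  N2/N1 = (N3/N1 − 1)/2 = (25/9 − 1)/2 = 8/9
smallest multiple with N1 ≥ 12 and N2 ≥ 10: k = 2  ⇒  N1 = 2·9 = 18, N2 = 2·8 = 16 (N1 ≤ 40, N2 ≤ 30, N2 ≠ N1 ✓), N3 = 18 + 2·16 = 50
check: N3/(N1+N3) with N1 = 18, N3 = 50 gives 25/34; |achieved − target| = 0 ≤ 1/136 ✓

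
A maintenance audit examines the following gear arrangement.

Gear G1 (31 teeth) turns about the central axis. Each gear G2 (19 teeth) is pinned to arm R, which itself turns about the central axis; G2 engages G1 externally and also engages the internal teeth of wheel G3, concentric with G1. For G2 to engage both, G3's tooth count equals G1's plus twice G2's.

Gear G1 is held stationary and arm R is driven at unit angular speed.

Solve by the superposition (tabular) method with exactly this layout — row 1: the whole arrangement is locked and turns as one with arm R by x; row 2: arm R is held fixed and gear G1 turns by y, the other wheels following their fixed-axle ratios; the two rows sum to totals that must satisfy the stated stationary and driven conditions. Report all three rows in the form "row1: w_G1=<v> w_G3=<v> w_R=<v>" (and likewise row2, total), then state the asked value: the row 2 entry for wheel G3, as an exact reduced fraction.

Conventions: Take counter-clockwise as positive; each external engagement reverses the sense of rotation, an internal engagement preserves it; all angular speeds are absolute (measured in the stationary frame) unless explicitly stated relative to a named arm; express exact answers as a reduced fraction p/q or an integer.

row1: w_G1=1 w_G3=1 w_R=1
row2: w_G1=-1 w_G3=31/69 w_R=0
total: w_G1=0 w_G3=100/69 w_R=1
asked value: 31/69

topology: planetary set — G1 31T / G2 19T / G3 69T, arm = carrier (Willis)
row 1: whole set turns with the arm by x
superposition row 2 [arm held]: sun y, ring −(31/69)·y, arm 0
boundary: total ω_sun = x + y = 0 and total ω_arm = x = 1  ⇒  y = -1, x = 1
row 2 ring = −(31/69)·(-1) = 31/69
totals (row 1 + row 2): sun 1 + (-1) = 0, ring 1 + 31/69 = 100/69, arm 1 + 0 = 1
asked cell (row2, ring) = 31/69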